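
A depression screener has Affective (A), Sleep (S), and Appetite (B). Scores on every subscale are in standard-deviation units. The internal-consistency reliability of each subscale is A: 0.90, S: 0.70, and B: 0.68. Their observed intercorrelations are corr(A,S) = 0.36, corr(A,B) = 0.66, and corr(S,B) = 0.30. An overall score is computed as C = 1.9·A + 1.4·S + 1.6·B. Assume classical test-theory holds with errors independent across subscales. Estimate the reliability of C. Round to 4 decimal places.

0.8852

Var(C) = 1.9² + 1.4² + 1.6² + 2·[2.66·0.36 + 3.04·0.66 + 2.24·0.30] = 8.13 + 7.272 = 15.402.
Under uncorrelated errors the observed covariances equal the true-score covariances, so only the own-variance terms attenuate.
True-score variance = [1.9²·0.90 + 1.4²·0.70 + 1.6²·0.68] + 7.272 = 6.3618 + 7.272 = 13.6338.
Reliability = 13.6338 / 15.402 = 0.8852.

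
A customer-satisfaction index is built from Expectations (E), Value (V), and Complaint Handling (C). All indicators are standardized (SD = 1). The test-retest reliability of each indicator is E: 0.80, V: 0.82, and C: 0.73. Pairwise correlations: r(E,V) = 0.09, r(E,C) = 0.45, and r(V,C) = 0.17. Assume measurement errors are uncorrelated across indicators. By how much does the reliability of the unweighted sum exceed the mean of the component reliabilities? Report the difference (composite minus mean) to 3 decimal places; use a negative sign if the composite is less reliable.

Var(sum) = 3 + 1.42 = 4.42; true-score variance = 2.35 + 1.42 = 3.77; composite reliability = 0.8529.
Mean component reliability = 0.7833.
Difference = 0.8529 − 0.7833 = 0.070.

0.070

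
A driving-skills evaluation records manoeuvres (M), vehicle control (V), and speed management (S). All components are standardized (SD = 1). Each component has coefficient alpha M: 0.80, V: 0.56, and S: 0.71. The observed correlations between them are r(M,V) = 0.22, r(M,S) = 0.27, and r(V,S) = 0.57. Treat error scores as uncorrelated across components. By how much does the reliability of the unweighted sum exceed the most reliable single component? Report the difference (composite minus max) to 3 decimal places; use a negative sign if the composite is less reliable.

Var(sum) = 3 + 2.12 = 5.12; true-score variance = 2.07 + 2.12 = 4.19; composite reliability = 0.8184.
Max component reliability = 0.8000.
Difference = 0.8184 − 0.8000 = 0.018.

0.018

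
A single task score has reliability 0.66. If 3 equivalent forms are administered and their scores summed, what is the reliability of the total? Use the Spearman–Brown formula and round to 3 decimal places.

0.853

ρ_k = kρ / (1 + (k−1)ρ) = 3·0.66 / (1 + 2·0.66) = 1.980 / 2.320 = 0.853.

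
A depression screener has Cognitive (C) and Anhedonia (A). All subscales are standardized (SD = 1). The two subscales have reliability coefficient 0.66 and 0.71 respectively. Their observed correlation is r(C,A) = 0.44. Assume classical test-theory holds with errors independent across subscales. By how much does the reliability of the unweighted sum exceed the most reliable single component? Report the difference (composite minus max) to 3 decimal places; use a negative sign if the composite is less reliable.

0.071

Var(sum) = 2 + 0.88 = 2.88; true-score variance = 1.37 + 0.88 = 2.25; composite reliability = 0.7812.
Max component reliability = 0.7100.
Difference = 0.7812 − 0.7100 = 0.071.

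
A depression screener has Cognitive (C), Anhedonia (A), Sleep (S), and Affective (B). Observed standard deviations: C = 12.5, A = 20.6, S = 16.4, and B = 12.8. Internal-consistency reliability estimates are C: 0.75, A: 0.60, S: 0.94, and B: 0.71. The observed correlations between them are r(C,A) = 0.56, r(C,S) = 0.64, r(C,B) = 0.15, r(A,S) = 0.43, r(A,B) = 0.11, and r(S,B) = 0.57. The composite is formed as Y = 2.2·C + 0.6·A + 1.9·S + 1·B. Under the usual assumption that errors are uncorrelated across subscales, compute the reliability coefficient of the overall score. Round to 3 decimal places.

Var(Y) = 2.2²·12.5² + 0.6²·20.6² + 1.9²·16.4² + 12.8² + 2·[1.32·12.5·20.6·0.56 + 4.18·12.5·16.4·0.64 + 2.2·12.5·12.8·0.15 + 1.14·20.6·16.4·0.43 + 0.6·20.6·12.8·0.11 + 1.9·16.4·12.8·0.57] = 2043.81 + 2403.83 = 4447.64.
With uncorrelated errors the cross-covariances are all true-score covariance, so they carry over unchanged; only the diagonal terms shrink to ρᵢσᵢ².
True-score variance = [2.2²·12.5²·0.75 + 0.6²·20.6²·0.60 + 1.9²·16.4²·0.94 + 12.8²·0.71] + 2403.83 = 1687.86 + 2403.83 = 4091.7.
Reliability = 4091.7 / 4447.64 = 0.920.

0.920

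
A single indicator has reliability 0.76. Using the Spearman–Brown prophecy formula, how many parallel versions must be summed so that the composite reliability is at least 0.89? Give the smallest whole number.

k ≥ ρ*(1−ρ₁)/(ρ₁(1−ρ*)) = 0.89·0.24 / (0.76·0.11) = 2.555.
Smallest integer k = 3.

3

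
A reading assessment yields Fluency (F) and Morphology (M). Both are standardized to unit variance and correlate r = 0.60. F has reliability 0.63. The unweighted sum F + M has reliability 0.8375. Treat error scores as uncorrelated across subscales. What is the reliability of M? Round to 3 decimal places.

Var(F+M) = 2 + 2·0.60 = 3.200.
True-score variance = ρ_F + ρ_M + 2·0.60, so 0.8375 = (0.63 + ρ_M + 1.20) / 3.200.
ρ_M = 0.8375·3.200 − 0.63 − 1.20 = 0.850.

0.850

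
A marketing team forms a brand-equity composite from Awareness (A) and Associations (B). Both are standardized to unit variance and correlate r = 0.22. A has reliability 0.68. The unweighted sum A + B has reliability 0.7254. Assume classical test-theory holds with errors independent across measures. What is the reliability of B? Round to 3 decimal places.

0.650

Var(A+B) = 2 + 2·0.22 = 2.440.
True-score variance = ρ_A + ρ_B + 2·0.22, so 0.7254 = (0.68 + ρ_B + 0.44) / 2.440.
ρ_B = 0.7254·2.440 − 0.68 − 0.44 = 0.650.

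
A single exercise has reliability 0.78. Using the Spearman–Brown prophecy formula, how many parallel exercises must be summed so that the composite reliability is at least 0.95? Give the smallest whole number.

k ≥ ρ*(1−ρ₁)/(ρ₁(1−ρ*)) = 0.95·0.22 / (0.78·0.05) = 5.359.
Smallest integer k = 6.

6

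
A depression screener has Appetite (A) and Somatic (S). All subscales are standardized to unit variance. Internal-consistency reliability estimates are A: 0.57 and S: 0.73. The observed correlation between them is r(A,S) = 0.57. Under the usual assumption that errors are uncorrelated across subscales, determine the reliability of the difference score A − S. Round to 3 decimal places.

0.186

Var(A−S) = 1 + 1 − 2·0.57 = 2 − 1.14 = 0.86.
With uncorrelated errors the cross-covariances are all true-score covariance, so they carry over unchanged; only the diagonal terms shrink to ρᵢσᵢ².
True-score variance = [0.57 + 0.73] − 1.14 = 1.3 − 1.14 = 0.16.
Reliability = 0.16 / 0.86 = 0.186.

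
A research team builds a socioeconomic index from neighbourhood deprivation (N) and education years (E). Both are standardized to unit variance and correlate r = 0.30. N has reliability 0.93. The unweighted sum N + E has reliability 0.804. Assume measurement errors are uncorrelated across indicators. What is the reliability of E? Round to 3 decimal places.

0.560

Var(N+E) = 2 + 2·0.30 = 2.600.
True-score variance = ρ_N + ρ_E + 2·0.30, so 0.804 = (0.93 + ρ_E + 0.60) / 2.600.
ρ_E = 0.804·2.600 − 0.93 − 0.60 = 0.560.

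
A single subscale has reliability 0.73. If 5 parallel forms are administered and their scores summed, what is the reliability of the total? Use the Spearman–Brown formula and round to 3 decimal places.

ρ_k = kρ / (1 + (k−1)ρ) = 5·0.73 / (1 + 4·0.73) = 3.650 / 3.920 = 0.931.

0.931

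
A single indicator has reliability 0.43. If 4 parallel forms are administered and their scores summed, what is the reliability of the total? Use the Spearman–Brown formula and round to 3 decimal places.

ρ_k = kρ / (1 + (k−1)ρ) = 4·0.43 / (1 + 3·0.43) = 1.720 / 2.290 = 0.751.

0.751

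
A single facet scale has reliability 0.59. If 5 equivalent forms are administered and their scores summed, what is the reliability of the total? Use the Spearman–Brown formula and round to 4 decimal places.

0.8780

ρ_k = kρ / (1 + (k−1)ρ) = 5·0.59 / (1 + 4·0.59) = 2.950 / 3.360 = 0.8780.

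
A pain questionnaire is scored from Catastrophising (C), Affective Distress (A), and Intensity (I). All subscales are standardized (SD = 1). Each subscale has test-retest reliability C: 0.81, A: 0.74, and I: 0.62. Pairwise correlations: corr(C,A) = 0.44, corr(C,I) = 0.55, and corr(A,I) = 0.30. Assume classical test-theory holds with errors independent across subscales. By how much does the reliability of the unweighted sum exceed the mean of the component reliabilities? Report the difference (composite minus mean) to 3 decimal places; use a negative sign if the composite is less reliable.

Var(sum) = 3 + 2.58 = 5.58; true-score variance = 2.17 + 2.58 = 4.75; composite reliability = 0.8513.
Mean component reliability = 0.7233.
Difference = 0.8513 − 0.7233 = 0.128.

0.128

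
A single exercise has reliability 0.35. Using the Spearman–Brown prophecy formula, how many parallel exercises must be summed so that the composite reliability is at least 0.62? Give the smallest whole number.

4

k ≥ ρ*(1−ρ₁)/(ρ₁(1−ρ*)) = 0.62·0.65 / (0.35·0.38) = 3.030.
Smallest integer k = 4.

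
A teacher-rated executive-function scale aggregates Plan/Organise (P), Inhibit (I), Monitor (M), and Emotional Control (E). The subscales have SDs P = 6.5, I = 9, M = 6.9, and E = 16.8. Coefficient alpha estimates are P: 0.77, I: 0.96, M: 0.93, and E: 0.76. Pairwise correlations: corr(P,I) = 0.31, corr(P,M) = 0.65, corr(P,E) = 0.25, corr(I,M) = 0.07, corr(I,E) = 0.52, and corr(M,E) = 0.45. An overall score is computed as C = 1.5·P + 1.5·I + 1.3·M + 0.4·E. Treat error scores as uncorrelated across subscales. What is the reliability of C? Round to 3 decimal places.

Var(C) = 1.5²·6.5² + 1.5²·9² + 1.3²·6.9² + 0.4²·16.8² + 2·[2.25·6.5·9·0.31 + 1.95·6.5·6.9·0.65 + 0.6·6.5·16.8·0.25 + 1.95·9·6.9·0.07 + 0.6·9·16.8·0.52 + 0.52·6.9·16.8·0.45] = 402.932 + 393.615 = 796.547.
Because errors are independent across components, Cov(Tᵢ,Tⱼ) = Cov(Xᵢ,Xⱼ); the off-diagonal part of the true-score variance is the same as above.
True-score variance = [1.5²·6.5²·0.77 + 1.5²·9²·0.96 + 1.3²·6.9²·0.93 + 0.4²·16.8²·0.76] + 393.615 = 357.307 + 393.615 = 750.922.
Reliability = 750.922 / 796.547 = 0.943.

0.943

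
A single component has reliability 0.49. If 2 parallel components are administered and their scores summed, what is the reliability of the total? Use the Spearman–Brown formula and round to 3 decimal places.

0.658

ρ_k = kρ / (1 + (k−1)ρ) = 2·0.49 / (1 + 1·0.49) = 0.980 / 1.490 = 0.658.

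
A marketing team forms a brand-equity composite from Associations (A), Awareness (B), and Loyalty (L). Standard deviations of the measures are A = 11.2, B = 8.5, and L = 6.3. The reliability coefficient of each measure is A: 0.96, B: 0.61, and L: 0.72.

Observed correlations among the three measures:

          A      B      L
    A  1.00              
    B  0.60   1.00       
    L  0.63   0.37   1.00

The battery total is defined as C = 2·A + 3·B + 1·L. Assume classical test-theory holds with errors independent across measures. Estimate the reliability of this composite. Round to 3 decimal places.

0.869

Var(C) = 2²·11.2² + 3²·8.5² + 6.3² + 2·[6·11.2·8.5·0.60 + 2·11.2·6.3·0.63 + 3·8.5·6.3·0.37] = 1191.7 + 982.132 = 2173.83.
Under uncorrelated errors the observed covariances equal the true-score covariances, so only the own-variance terms attenuate.
True-score variance = [2²·11.2²·0.96 + 3²·8.5²·0.61 + 6.3²·0.72] + 982.132 = 906.919 + 982.132 = 1889.05.
Reliability = 1889.05 / 2173.83 = 0.869.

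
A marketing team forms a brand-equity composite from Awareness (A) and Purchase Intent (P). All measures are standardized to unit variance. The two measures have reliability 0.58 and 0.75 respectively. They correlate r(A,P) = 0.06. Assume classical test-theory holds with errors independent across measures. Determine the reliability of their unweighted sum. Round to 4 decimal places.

0.6840

Var(A+P) = 2 + 2·[0.06] = 2 + 0.12 = 2.12.
Because errors are independent across components, Cov(Tᵢ,Tⱼ) = Cov(Xᵢ,Xⱼ); the off-diagonal part of the true-score variance is the same as above.
True-score variance = [0.58 + 0.75] + 0.12 = 1.33 + 0.12 = 1.45.
Reliability = 1.45 / 2.12 = 0.6840.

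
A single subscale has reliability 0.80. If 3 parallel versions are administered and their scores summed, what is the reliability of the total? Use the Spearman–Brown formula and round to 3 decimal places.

0.923

ρ_k = kρ / (1 + (k−1)ρ) = 3·0.80 / (1 + 2·0.80) = 2.400 / 2.600 = 0.923.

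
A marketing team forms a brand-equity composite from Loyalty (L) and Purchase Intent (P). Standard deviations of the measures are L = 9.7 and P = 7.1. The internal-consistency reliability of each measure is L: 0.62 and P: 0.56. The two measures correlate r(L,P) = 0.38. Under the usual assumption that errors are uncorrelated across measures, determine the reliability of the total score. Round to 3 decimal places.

Var(L+P) = 9.7² + 7.1² + 2·[9.7·7.1·0.38] = 144.5 + 52.3412 = 196.841.
Under uncorrelated errors the observed covariances equal the true-score covariances, so only the own-variance terms attenuate.
True-score variance = [9.7²·0.62 + 7.1²·0.56] + 52.3412 = 86.5654 + 52.3412 = 138.907.
Reliability = 138.907 / 196.841 = 0.706.

0.706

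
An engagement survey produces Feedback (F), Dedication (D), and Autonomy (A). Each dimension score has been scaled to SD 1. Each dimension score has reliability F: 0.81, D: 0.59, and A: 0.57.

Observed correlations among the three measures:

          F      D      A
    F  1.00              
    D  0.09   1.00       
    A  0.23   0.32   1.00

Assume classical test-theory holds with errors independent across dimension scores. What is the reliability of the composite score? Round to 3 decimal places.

0.759

Var(F+D+A) = 3 + 2·[0.09 + 0.23 + 0.32] = 3 + 1.28 = 4.28.
Under uncorrelated errors the observed covariances equal the true-score covariances, so only the own-variance terms attenuate.
True-score variance = [0.81 + 0.59 + 0.57] + 1.28 = 1.97 + 1.28 = 3.25.
Reliability = 3.25 / 4.28 = 0.759.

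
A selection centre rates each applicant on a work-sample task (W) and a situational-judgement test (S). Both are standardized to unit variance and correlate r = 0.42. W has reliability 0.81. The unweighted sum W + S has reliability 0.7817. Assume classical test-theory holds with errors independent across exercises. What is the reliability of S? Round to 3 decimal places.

Var(W+S) = 2 + 2·0.42 = 2.840.
True-score variance = ρ_W + ρ_S + 2·0.42, so 0.7817 = (0.81 + ρ_S + 0.84) / 2.840.
ρ_S = 0.7817·2.840 − 0.81 − 0.84 = 0.570.

0.570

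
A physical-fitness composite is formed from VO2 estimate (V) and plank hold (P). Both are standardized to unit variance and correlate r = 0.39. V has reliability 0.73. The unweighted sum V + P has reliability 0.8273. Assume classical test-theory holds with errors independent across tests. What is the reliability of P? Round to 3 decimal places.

0.790

Var(V+P) = 2 + 2·0.39 = 2.780.
True-score variance = ρ_V + ρ_P + 2·0.39, so 0.8273 = (0.73 + ρ_P + 0.78) / 2.780.
ρ_P = 0.8273·2.780 − 0.73 − 0.78 = 0.790.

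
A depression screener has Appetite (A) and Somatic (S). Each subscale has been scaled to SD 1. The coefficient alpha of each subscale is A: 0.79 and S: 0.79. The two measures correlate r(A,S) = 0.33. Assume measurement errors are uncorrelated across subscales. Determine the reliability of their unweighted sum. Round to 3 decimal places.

Var(A+S) = 2 + 2·[0.33] = 2 + 0.66 = 2.66.
With uncorrelated errors the cross-covariances are all true-score covariance, so they carry over unchanged; only the diagonal terms shrink to ρᵢσᵢ².
True-score variance = [0.79 + 0.79] + 0.66 = 1.58 + 0.66 = 2.24.
Reliability = 2.24 / 2.66 = 0.842.

0.842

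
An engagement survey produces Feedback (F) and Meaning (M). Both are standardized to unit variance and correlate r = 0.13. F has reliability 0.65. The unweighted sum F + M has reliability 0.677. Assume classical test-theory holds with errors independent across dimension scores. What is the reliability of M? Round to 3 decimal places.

Var(F+M) = 2 + 2·0.13 = 2.260.
True-score variance = ρ_F + ρ_M + 2·0.13, so 0.677 = (0.65 + ρ_M + 0.26) / 2.260.
ρ_M = 0.677·2.260 − 0.65 − 0.26 = 0.620.

0.620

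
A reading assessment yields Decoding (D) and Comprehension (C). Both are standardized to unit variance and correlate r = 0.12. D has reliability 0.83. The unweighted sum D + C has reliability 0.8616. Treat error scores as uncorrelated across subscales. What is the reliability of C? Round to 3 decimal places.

Var(D+C) = 2 + 2·0.12 = 2.240.
True-score variance = ρ_D + ρ_C + 2·0.12, so 0.8616 = (0.83 + ρ_C + 0.24) / 2.240.
ρ_C = 0.8616·2.240 − 0.83 − 0.24 = 0.860.

0.860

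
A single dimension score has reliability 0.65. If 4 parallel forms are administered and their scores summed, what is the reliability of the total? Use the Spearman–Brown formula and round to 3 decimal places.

ρ_k = kρ / (1 + (k−1)ρ) = 4·0.65 / (1 + 3·0.65) = 2.600 / 2.950 = 0.881.

0.881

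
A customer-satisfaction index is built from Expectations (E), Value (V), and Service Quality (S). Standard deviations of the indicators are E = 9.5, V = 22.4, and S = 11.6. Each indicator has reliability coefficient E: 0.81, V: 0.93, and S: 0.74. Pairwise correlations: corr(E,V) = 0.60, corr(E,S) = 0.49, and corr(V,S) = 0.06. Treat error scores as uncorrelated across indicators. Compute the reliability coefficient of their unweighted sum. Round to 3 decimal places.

Var(E+V+S) = 9.5² + 22.4² + 11.6² + 2·[9.5·22.4·0.60 + 9.5·11.6·0.49 + 22.4·11.6·0.06] = 726.57 + 394.537 = 1121.11.
With uncorrelated errors the cross-covariances are all true-score covariance, so they carry over unchanged; only the diagonal terms shrink to ρᵢσᵢ².
True-score variance = [9.5²·0.81 + 22.4²·0.93 + 11.6²·0.74] + 394.537 = 639.314 + 394.537 = 1033.85.
Reliability = 1033.85 / 1121.11 = 0.922.

0.922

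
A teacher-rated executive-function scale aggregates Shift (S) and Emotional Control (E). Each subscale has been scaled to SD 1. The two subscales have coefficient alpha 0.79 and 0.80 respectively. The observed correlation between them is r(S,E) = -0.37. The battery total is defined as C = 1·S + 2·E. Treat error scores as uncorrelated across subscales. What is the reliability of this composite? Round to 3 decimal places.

Var(C) = 1 + 2² + 2·[2·(-0.37)] = 5 − 1.48 = 3.52.
With uncorrelated errors the cross-covariances are all true-score covariance, so they carry over unchanged; only the diagonal terms shrink to ρᵢσᵢ².
True-score variance = [0.79 + 2²·0.80] − 1.48 = 3.99 − 1.48 = 2.51.
Reliability = 2.51 / 3.52 = 0.713.

0.713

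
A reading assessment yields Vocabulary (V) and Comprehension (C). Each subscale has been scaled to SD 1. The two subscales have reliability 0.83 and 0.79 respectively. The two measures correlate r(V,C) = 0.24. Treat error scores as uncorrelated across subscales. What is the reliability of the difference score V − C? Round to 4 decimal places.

Var(V−C) = 1 + 1 − 2·0.24 = 2 − 0.48 = 1.52.
Under uncorrelated errors the observed covariances equal the true-score covariances, so only the own-variance terms attenuate.
True-score variance = [0.83 + 0.79] − 0.48 = 1.62 − 0.48 = 1.14.
Reliability = 1.14 / 1.52 = 0.7500.

0.7500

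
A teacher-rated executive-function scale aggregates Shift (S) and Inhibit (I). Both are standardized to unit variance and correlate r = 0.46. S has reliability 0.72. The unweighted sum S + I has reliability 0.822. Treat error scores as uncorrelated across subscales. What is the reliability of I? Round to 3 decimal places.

0.760

Var(S+I) = 2 + 2·0.46 = 2.920.
True-score variance = ρ_S + ρ_I + 2·0.46, so 0.822 = (0.72 + ρ_I + 0.92) / 2.920.
ρ_I = 0.822·2.920 − 0.72 − 0.92 = 0.760.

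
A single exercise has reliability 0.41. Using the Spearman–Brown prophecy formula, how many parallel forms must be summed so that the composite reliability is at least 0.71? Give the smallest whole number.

4

k ≥ ρ*(1−ρ₁)/(ρ₁(1−ρ*)) = 0.71·0.59 / (0.41·0.29) = 3.523.
Smallest integer k = 4.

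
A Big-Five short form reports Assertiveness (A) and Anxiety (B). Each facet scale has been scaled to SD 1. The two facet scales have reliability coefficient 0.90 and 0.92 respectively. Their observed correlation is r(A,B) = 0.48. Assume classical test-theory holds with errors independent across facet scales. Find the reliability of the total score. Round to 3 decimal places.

0.939

Var(A+B) = 2 + 2·[0.48] = 2 + 0.96 = 2.96.
Under uncorrelated errors the observed covariances equal the true-score covariances, so only the own-variance terms attenuate.
True-score variance = [0.90 + 0.92] + 0.96 = 1.82 + 0.96 = 2.78.
Reliability = 2.78 / 2.96 = 0.939.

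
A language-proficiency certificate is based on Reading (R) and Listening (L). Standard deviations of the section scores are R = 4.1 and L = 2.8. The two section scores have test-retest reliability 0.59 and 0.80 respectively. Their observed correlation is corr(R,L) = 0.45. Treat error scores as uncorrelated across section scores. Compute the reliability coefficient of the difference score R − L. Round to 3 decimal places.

Var(R−L) = 4.1² + 2.8² − 2·4.1·2.8·0.45 = 24.65 − 10.332 = 14.318.
Because errors are independent across components, Cov(Tᵢ,Tⱼ) = Cov(Xᵢ,Xⱼ); the off-diagonal part of the true-score variance is the same as above.
True-score variance = [4.1²·0.59 + 2.8²·0.80] − 10.332 = 16.1899 − 10.332 = 5.8579.
Reliability = 5.8579 / 14.318 = 0.409.

0.409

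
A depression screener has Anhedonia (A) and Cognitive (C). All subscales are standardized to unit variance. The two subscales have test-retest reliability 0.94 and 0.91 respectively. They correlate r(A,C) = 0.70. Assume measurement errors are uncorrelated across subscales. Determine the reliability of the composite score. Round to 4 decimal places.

0.9559

Var(A+C) = 2 + 2·[0.70] = 2 + 1.4 = 3.4.
Under uncorrelated errors the observed covariances equal the true-score covariances, so only the own-variance terms attenuate.
True-score variance = [0.94 + 0.91] + 1.4 = 1.85 + 1.4 = 3.25.
Reliability = 3.25 / 3.4 = 0.9559.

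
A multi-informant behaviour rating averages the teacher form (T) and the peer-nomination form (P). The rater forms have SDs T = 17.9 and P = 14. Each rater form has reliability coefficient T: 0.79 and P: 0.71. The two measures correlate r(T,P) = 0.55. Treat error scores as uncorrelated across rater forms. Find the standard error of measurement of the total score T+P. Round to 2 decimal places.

11.14

Var(total) = 516.41 + 275.66 = 792.07.
True-score variance = 392.284 + 275.66 = 667.944, so reliability = 0.8433.
Error variance = 792.07 − 667.944 = 124.126; SEM = √124.126 = 11.14.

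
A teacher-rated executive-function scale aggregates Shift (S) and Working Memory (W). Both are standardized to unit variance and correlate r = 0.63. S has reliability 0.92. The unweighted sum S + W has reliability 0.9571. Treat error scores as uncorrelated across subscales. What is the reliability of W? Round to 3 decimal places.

Var(S+W) = 2 + 2·0.63 = 3.260.
True-score variance = ρ_S + ρ_W + 2·0.63, so 0.9571 = (0.92 + ρ_W + 1.26) / 3.260.
ρ_W = 0.9571·3.260 − 0.92 − 1.26 = 0.940.

0.940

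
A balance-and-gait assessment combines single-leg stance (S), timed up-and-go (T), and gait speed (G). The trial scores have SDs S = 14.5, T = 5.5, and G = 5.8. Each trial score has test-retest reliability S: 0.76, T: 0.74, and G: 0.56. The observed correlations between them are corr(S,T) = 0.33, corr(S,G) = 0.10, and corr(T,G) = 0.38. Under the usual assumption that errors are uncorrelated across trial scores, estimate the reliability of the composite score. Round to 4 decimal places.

Var(S+T+G) = 14.5² + 5.5² + 5.8² + 2·[14.5·5.5·0.33 + 14.5·5.8·0.10 + 5.5·5.8·0.38] = 274.14 + 93.699 = 367.839.
Because errors are independent across components, Cov(Tᵢ,Tⱼ) = Cov(Xᵢ,Xⱼ); the off-diagonal part of the true-score variance is the same as above.
True-score variance = [14.5²·0.76 + 5.5²·0.74 + 5.8²·0.56] + 93.699 = 201.013 + 93.699 = 294.712.
Reliability = 294.712 / 367.839 = 0.8012.

0.8012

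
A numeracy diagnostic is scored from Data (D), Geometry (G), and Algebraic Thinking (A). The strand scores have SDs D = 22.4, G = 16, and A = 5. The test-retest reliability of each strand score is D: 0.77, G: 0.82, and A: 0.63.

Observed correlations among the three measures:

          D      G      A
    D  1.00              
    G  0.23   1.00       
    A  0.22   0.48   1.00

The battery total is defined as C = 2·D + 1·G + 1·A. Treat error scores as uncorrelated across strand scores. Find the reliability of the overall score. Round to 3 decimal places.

Var(C) = 2²·22.4² + 16² + 5² + 2·[2·22.4·16·0.23 + 2·22.4·5·0.22 + 16·5·0.48] = 2288.04 + 505.088 = 2793.13.
With uncorrelated errors the cross-covariances are all true-score covariance, so they carry over unchanged; only the diagonal terms shrink to ρᵢσᵢ².
True-score variance = [2²·22.4²·0.77 + 16²·0.82 + 5²·0.63] + 505.088 = 1771.09 + 505.088 = 2276.18.
Reliability = 2276.18 / 2793.13 = 0.815.

0.815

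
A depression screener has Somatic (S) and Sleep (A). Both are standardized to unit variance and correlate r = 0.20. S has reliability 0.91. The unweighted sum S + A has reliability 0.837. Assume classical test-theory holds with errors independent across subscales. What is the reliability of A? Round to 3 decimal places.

Var(S+A) = 2 + 2·0.20 = 2.400.
True-score variance = ρ_S + ρ_A + 2·0.20, so 0.837 = (0.91 + ρ_A + 0.40) / 2.400.
ρ_A = 0.837·2.400 − 0.91 − 0.40 = 0.699.

0.699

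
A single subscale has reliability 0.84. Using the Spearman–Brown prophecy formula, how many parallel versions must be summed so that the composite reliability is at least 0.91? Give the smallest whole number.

k ≥ ρ*(1−ρ₁)/(ρ₁(1−ρ*)) = 0.91·0.16 / (0.84·0.09) = 1.926.
Smallest integer k = 2.

2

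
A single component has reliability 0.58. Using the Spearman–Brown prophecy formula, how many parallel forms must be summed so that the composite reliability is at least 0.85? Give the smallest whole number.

5

k ≥ ρ*(1−ρ₁)/(ρ₁(1−ρ*)) = 0.85·0.42 / (0.58·0.15) = 4.103.
Smallest integer k = 5.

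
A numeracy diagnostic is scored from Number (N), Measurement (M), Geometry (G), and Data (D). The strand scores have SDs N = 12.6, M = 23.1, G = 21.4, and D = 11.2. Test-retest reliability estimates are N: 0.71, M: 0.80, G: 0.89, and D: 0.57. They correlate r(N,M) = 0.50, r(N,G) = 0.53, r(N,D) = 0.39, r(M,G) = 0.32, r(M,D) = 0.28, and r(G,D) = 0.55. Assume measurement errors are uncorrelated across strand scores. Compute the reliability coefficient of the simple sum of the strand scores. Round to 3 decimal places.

0.904

Var(N+M+G+D) = 12.6² + 23.1² + 21.4² + 11.2² + 2·[12.6·23.1·0.50 + 12.6·21.4·0.53 + 12.6·11.2·0.39 + 23.1·21.4·0.32 + 23.1·11.2·0.28 + 21.4·11.2·0.55] = 1275.77 + 1411.86 = 2687.63.
Under uncorrelated errors the observed covariances equal the true-score covariances, so only the own-variance terms attenuate.
True-score variance = [12.6²·0.71 + 23.1²·0.80 + 21.4²·0.89 + 11.2²·0.57] + 1411.86 = 1018.69 + 1411.86 = 2430.55.
Reliability = 2430.55 / 2687.63 = 0.904.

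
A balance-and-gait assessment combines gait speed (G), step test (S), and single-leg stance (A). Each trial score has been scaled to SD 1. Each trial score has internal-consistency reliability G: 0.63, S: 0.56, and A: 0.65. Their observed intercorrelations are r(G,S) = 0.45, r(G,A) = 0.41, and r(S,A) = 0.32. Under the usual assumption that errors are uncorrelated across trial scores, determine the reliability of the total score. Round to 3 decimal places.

0.784

Var(G+S+A) = 3 + 2·[0.45 + 0.41 + 0.32] = 3 + 2.36 = 5.36.
Under uncorrelated errors the observed covariances equal the true-score covariances, so only the own-variance terms attenuate.
True-score variance = [0.63 + 0.56 + 0.65] + 2.36 = 1.84 + 2.36 = 4.2.
Reliability = 4.2 / 5.36 = 0.784.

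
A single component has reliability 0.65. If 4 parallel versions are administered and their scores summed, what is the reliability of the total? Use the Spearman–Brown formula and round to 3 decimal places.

ρ_k = kρ / (1 + (k−1)ρ) = 4·0.65 / (1 + 3·0.65) = 2.600 / 2.950 = 0.881.

0.881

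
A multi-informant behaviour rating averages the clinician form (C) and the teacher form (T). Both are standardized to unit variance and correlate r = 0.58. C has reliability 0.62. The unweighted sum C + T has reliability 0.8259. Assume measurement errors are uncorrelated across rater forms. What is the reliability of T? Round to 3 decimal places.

0.830

Var(C+T) = 2 + 2·0.58 = 3.160.
True-score variance = ρ_C + ρ_T + 2·0.58, so 0.8259 = (0.62 + ρ_T + 1.16) / 3.160.
ρ_T = 0.8259·3.160 − 0.62 − 1.16 = 0.830.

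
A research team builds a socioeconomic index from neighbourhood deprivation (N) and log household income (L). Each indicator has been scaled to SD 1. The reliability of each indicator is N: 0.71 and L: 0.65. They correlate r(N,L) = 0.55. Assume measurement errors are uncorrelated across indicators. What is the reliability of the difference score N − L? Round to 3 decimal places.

Var(N−L) = 1 + 1 − 2·0.55 = 2 − 1.1 = 0.9.
Under uncorrelated errors the observed covariances equal the true-score covariances, so only the own-variance terms attenuate.
True-score variance = [0.71 + 0.65] − 1.1 = 1.36 − 1.1 = 0.26.
Reliability = 0.26 / 0.9 = 0.289.

0.289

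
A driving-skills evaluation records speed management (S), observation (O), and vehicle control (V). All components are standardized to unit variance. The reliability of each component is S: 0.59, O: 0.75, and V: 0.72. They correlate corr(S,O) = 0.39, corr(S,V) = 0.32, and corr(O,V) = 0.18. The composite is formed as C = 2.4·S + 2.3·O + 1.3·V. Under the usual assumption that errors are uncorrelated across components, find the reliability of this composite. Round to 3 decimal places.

Var(C) = 2.4² + 2.3² + 1.3² + 2·[5.52·0.39 + 3.12·0.32 + 2.99·0.18] = 12.74 + 7.3788 = 20.1188.
Under uncorrelated errors the observed covariances equal the true-score covariances, so only the own-variance terms attenuate.
True-score variance = [2.4²·0.59 + 2.3²·0.75 + 1.3²·0.72] + 7.3788 = 8.5827 + 7.3788 = 15.9615.
Reliability = 15.9615 / 20.1188 = 0.793.

0.793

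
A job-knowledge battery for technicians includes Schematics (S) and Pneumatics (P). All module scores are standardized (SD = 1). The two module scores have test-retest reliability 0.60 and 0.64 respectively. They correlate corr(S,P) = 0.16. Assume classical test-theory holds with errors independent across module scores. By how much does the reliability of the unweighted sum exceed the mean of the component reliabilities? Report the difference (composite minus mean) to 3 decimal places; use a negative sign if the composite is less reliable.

0.052

Var(sum) = 2 + 0.32 = 2.32; true-score variance = 1.24 + 0.32 = 1.56; composite reliability = 0.6724.
Mean component reliability = 0.6200.
Difference = 0.6724 − 0.6200 = 0.052.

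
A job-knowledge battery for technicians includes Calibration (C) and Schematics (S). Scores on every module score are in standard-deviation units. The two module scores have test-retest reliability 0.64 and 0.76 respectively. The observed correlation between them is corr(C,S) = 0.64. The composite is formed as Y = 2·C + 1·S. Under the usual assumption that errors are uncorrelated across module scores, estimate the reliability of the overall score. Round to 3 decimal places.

Var(Y) = 2² + 1 + 2·[2·0.64] = 5 + 2.56 = 7.56.
With uncorrelated errors the cross-covariances are all true-score covariance, so they carry over unchanged; only the diagonal terms shrink to ρᵢσᵢ².
True-score variance = [2²·0.64 + 0.76] + 2.56 = 3.32 + 2.56 = 5.88.
Reliability = 5.88 / 7.56 = 0.778.

0.778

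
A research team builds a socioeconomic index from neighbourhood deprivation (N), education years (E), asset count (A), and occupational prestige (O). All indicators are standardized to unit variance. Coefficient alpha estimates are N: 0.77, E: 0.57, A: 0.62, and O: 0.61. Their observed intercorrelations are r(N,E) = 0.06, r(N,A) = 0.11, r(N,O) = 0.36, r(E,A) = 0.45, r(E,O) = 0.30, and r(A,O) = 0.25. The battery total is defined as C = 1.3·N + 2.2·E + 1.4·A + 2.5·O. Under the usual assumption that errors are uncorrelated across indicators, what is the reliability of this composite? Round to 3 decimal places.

0.780

Var(C) = 1.3² + 2.2² + 1.4² + 2.5² + 2·[2.86·0.06 + 1.82·0.11 + 3.25·0.36 + 3.08·0.45 + 5.5·0.30 + 3.5·0.25] = 14.74 + 10.9056 = 25.6456.
With uncorrelated errors the cross-covariances are all true-score covariance, so they carry over unchanged; only the diagonal terms shrink to ρᵢσᵢ².
True-score variance = [1.3²·0.77 + 2.2²·0.57 + 1.4²·0.62 + 2.5²·0.61] + 10.9056 = 9.0878 + 10.9056 = 19.9934.
Reliability = 19.9934 / 25.6456 = 0.780.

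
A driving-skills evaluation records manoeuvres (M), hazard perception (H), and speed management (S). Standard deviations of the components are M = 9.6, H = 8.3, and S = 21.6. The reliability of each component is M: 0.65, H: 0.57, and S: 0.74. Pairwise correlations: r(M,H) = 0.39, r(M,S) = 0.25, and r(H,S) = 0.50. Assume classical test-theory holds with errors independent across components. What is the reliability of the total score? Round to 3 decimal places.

0.812

Var(M+H+S) = 9.6² + 8.3² + 21.6² + 2·[9.6·8.3·0.39 + 9.6·21.6·0.25 + 8.3·21.6·0.50] = 627.61 + 345.11 = 972.72.
With uncorrelated errors the cross-covariances are all true-score covariance, so they carry over unchanged; only the diagonal terms shrink to ρᵢσᵢ².
True-score variance = [9.6²·0.65 + 8.3²·0.57 + 21.6²·0.74] + 345.11 = 444.426 + 345.11 = 789.536.
Reliability = 789.536 / 972.72 = 0.812.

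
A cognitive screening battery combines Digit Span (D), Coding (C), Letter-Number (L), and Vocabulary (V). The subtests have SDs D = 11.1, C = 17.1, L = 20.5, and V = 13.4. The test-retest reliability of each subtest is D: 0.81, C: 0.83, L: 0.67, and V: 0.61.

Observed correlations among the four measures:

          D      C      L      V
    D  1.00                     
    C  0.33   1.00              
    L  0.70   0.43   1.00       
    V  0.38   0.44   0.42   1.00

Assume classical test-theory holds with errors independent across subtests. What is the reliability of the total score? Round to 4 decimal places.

0.8778

Var(D+C+L+V) = 11.1² + 17.1² + 20.5² + 13.4² + 2·[11.1·17.1·0.33 + 11.1·20.5·0.70 + 11.1·13.4·0.38 + 17.1·20.5·0.43 + 17.1·13.4·0.44 + 20.5·13.4·0.42] = 1015.43 + 1290.75 = 2306.18.
Because errors are independent across components, Cov(Tᵢ,Tⱼ) = Cov(Xᵢ,Xⱼ); the off-diagonal part of the true-score variance is the same as above.
True-score variance = [11.1²·0.81 + 17.1²·0.83 + 20.5²·0.67 + 13.4²·0.61] + 1290.75 = 733.6 + 1290.75 = 2024.35.
Reliability = 2024.35 / 2306.18 = 0.8778.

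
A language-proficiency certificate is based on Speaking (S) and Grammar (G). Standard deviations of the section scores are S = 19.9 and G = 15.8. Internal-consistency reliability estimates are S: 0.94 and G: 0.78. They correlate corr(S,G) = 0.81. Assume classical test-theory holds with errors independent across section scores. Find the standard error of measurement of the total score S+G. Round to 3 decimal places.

8.870

Var(total) = 645.65 + 509.36 = 1155.01.
True-score variance = 566.969 + 509.36 = 1076.33, so reliability = 0.9319.
Error variance = 1155.01 − 1076.33 = 78.6814; SEM = √78.6814 = 8.870.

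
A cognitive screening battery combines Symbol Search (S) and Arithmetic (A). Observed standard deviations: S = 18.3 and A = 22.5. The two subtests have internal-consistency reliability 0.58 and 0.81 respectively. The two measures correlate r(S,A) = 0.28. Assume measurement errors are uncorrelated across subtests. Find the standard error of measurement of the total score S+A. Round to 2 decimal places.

15.39

Var(total) = 841.14 + 230.58 = 1071.72.
True-score variance = 604.299 + 230.58 = 834.879, so reliability = 0.7790.
Error variance = 1071.72 − 834.879 = 236.841; SEM = √236.841 = 15.39.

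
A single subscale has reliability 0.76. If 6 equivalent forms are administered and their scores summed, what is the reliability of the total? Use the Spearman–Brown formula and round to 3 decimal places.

0.950

ρ_k = kρ / (1 + (k−1)ρ) = 6·0.76 / (1 + 5·0.76) = 4.560 / 4.800 = 0.950.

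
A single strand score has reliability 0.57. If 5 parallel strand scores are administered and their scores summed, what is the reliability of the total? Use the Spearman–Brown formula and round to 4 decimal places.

ρ_k = kρ / (1 + (k−1)ρ) = 5·0.57 / (1 + 4·0.57) = 2.850 / 3.280 = 0.8689.

0.8689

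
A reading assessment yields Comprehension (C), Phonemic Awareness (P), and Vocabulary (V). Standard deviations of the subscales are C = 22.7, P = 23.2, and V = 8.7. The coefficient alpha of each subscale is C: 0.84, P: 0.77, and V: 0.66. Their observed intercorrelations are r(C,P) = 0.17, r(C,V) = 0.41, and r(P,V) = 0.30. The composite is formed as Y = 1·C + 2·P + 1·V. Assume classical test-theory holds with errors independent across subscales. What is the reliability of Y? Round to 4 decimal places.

Var(Y) = 22.7² + 2²·23.2² + 8.7² + 2·[2·22.7·23.2·0.17 + 22.7·8.7·0.41 + 2·23.2·8.7·0.30] = 2743.94 + 762.265 = 3506.2.
Because errors are independent across components, Cov(Tᵢ,Tⱼ) = Cov(Xᵢ,Xⱼ); the off-diagonal part of the true-score variance is the same as above.
True-score variance = [22.7²·0.84 + 2²·23.2²·0.77 + 8.7²·0.66] + 762.265 = 2140.58 + 762.265 = 2902.84.
Reliability = 2902.84 / 3506.2 = 0.8279.

0.8279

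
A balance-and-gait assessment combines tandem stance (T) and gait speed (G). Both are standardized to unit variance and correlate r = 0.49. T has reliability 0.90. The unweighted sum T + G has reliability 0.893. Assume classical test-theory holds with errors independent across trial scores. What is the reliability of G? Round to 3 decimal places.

0.781

Var(T+G) = 2 + 2·0.49 = 2.980.
True-score variance = ρ_T + ρ_G + 2·0.49, so 0.893 = (0.90 + ρ_G + 0.98) / 2.980.
ρ_G = 0.893·2.980 − 0.90 − 0.98 = 0.781.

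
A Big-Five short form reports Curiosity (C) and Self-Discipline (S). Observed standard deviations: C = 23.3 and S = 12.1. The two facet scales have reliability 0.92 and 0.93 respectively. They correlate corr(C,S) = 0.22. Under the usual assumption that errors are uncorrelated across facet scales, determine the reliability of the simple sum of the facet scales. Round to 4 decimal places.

0.9340

Var(C+S) = 23.3² + 12.1² + 2·[23.3·12.1·0.22] = 689.3 + 124.049 = 813.349.
Under uncorrelated errors the observed covariances equal the true-score covariances, so only the own-variance terms attenuate.
True-score variance = [23.3²·0.92 + 12.1²·0.93] + 124.049 = 635.62 + 124.049 = 759.669.
Reliability = 759.669 / 813.349 = 0.9340.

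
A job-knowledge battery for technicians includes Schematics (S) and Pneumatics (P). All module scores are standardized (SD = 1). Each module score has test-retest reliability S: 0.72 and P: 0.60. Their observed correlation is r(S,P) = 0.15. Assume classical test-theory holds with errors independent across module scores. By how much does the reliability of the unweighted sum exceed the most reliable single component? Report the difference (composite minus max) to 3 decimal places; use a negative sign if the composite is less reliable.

-0.016

Var(sum) = 2 + 0.3 = 2.3; true-score variance = 1.32 + 0.3 = 1.62; composite reliability = 0.7043.
Max component reliability = 0.7200.
Difference = 0.7043 − 0.7200 = -0.016.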